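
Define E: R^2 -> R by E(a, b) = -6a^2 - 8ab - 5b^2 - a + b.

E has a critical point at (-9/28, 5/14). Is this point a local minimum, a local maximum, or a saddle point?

local maximum

The Hessian of E is constant: H = [[-12, -8], [-8, -10]].
det(H) = (-12)·(-10) − (-8)² = 56.
det(H) > 0 and tr(H) = -22 < 0, so H is negative definite and the point is a local maximum.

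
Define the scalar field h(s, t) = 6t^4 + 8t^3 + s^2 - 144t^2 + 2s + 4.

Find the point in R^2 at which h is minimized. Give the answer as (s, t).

(-1, -4)

h(s,t) separates as P(s) + Q(t) + 4, so its minimum is min P + min Q + 4.
P'(s) = 2s + 2 vanishes at s ∈ {-1}; Q'(t) = 24t(t - 3)(t + 4) vanishes at t ∈ {-4, 0, 3}.
Local minima of P (where P''>0): P(-1)=-1. Local minima of Q: Q(-4)=-1280, Q(3)=-594.
So the global minimum of h is P(-1) + Q(-4) + 4 = -1 − 1280 + 4 = -1277, attained at (-1, -4).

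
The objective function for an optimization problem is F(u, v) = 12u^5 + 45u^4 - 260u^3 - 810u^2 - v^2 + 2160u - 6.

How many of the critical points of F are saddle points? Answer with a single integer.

F separates as a function of u plus a function of v, so ∇F=0 decouples.
∂F/∂u = 60(u - 3)(u - 1)(u + 3)(u + 4) = 0 at u ∈ {-4, -3, 1, 3}; ∂F/∂v = -2v = 0 at v ∈ {0}.
The Hessian is diagonal: diag(F_uu, F_vv). Second derivatives: F_uu(-4)=-2100, F_uu(-3)=1440, F_uu(1)=-2400, F_uu(3)=5040; F_vv(0)=-2.
Saddle points occur where the two diagonal entries have opposite signs: (-3, 0), (3, 0). Count: 2.

2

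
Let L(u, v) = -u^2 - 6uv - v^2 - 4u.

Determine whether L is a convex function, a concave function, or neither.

L is quadratic, so its Hessian is the constant matrix H = [[-2, -6], [-6, -2]].
det(H) = -32, tr(H) = -4.
det(H) < 0, so H is indefinite: neither convex nor concave.

neither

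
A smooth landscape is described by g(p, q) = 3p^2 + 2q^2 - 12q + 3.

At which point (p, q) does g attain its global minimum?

(0, 3)

g(p,q) separates as A(p) + B(q) + 3, so its minimum is min A + min B + 3.
A'(p) = 6p vanishes at p ∈ {0}; B'(q) = 4q - 12 vanishes at q ∈ {3}.
Local minima of A (where A''>0): A(0)=0. Local minima of B: B(3)=-18.
So the global minimum of g is A(0) + B(3) + 3 = 0 − 18 + 3 = -15, attained at (0, 3).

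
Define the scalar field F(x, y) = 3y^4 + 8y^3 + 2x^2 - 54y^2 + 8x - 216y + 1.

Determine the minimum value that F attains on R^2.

-682

F(x,y) separates as P(x) + Q(y) + 1, so its minimum is min P + min Q + 1.
P'(x) = 4x + 8 vanishes at x ∈ {-2}; Q'(y) = 12(y - 3)(y + 2)(y + 3) vanishes at y ∈ {-3, -2, 3}.
Local minima of P (where P''>0): P(-2)=-8. Local minima of Q: Q(-3)=189, Q(3)=-675.
So the global minimum of F is P(-2) + Q(3) + 1 = -8 − 675 + 1 = -682, attained at (-2, 3).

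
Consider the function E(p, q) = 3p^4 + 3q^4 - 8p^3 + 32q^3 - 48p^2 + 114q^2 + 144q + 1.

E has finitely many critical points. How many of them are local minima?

E separates as a function of p plus a function of q, so ∇E=0 decouples.
∂E/∂p = 12p(p - 4)(p + 2) = 0 at p ∈ {-2, 0, 4}; ∂E/∂q = 12(q + 1)(q + 3)(q + 4) = 0 at q ∈ {-4, -3, -1}.
The Hessian is diagonal: diag(E_pp, E_qq). Second derivatives: E_pp(-2)=144, E_pp(0)=-96, E_pp(4)=288; E_qq(-4)=36, E_qq(-3)=-24, E_qq(-1)=72.
Local minima occur where both diagonal entries positive: (-2, -4), (-2, -1), (4, -4), (4, -1). Count: 4.

4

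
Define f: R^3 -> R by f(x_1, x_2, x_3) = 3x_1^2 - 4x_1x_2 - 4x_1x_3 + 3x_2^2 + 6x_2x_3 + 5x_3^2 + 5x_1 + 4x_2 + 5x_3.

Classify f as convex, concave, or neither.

convex

f is quadratic, so its Hessian is the constant matrix H = [[6, -4, -4], [-4, 6, 6], [-4, 6, 10]].
Leading principal minors: 6, 20, 80.
All positive ⇒ H ≻ 0 ⇒ convex.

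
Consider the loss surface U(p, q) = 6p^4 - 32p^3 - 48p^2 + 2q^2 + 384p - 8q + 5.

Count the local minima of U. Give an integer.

2

U separates as a function of p plus a function of q, so ∇U=0 decouples.
∂U/∂p = 24(p - 4)(p - 2)(p + 2) = 0 at p ∈ {-2, 2, 4}; ∂U/∂q = 4(q - 2) = 0 at q ∈ {2}.
The Hessian is diagonal: diag(U_pp, U_qq). Second derivatives: U_pp(-2)=576, U_pp(2)=-192, U_pp(4)=288; U_qq(2)=4.
Local minima occur where both diagonal entries positive: (-2, 2), (4, 2). Count: 2.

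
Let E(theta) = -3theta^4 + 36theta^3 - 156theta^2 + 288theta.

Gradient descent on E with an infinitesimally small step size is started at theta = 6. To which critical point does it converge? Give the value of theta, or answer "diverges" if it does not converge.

E'(theta) = -12(theta - 4)(theta - 3)(theta - 2), so E'(6) = -288.
Gradient descent moves in the -E' direction, i.e. theta is increasing.
There is no critical point above theta=6, and E' keeps the same sign, so the iterate runs off to +∞.

diverges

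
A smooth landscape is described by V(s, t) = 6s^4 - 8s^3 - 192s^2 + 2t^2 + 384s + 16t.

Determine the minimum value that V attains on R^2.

-2592

V(s,t) separates as P(s) + Q(t), so its minimum is min P + min Q.
P'(s) = 24(s - 4)(s - 1)(s + 4) vanishes at s ∈ {-4, 1, 4}; Q'(t) = 4(t + 4) vanishes at t ∈ {-4}.
Local minima of P (where P''>0): P(-4)=-2560, P(4)=-512. Local minima of Q: Q(-4)=-32.
So the global minimum of V is P(-4) + Q(-4) = -2560 − 32 = -2592, attained at (-4, -4).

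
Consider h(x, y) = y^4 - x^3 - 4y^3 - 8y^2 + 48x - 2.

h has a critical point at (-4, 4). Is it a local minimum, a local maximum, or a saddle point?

local minimum

The mixed partial ∂²h/∂x∂y is 0, so the Hessian at any point is diag(h_xx, h_yy) = diag(-6x, 4(3y^2 - 6y - 4)).
At (-4, 4): H = diag(24, 80).
Both eigenvalues are positive, so H is positive definite: a local minimum.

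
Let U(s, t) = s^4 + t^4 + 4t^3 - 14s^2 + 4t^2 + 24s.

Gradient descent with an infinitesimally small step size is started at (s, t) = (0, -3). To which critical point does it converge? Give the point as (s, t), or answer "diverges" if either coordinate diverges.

(-3, -2)

U is separable, so gradient descent decouples: s follows -∂U/∂s, t follows -∂U/∂t.
∂U/∂s = 4(s - 2)(s - 1)(s + 3); at s=0 this is 24, so s decreases.
∂U/∂t = 4t(t + 1)(t + 2); at t=-3 this is -24, so t increases.
s converges to its nearest critical value -3 (a local min of the s-part); t converges to -2. The iterate converges to (-3, -2).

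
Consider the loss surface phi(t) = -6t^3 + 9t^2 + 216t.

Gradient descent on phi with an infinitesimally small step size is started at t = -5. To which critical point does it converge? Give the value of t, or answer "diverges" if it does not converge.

phi'(t) = -18(t - 4)(t + 3), so phi'(-5) = -324.
Gradient descent moves in the -phi' direction, i.e. t is increasing.
The nearest critical point in that direction is t = -3, where phi'' = 126 > 0 (a local minimum). The iterate converges there.

-3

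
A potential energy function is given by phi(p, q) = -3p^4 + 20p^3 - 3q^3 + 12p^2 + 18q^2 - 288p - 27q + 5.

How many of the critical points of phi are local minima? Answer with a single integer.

1

phi separates as a function of p plus a function of q, so ∇phi=0 decouples.
∂phi/∂p = -12(p - 4)(p - 3)(p + 2) = 0 at p ∈ {-2, 3, 4}; ∂phi/∂q = -9(q - 3)(q - 1) = 0 at q ∈ {1, 3}.
The Hessian is diagonal: diag(phi_pp, phi_qq). Second derivatives: phi_pp(-2)=-360, phi_pp(3)=60, phi_pp(4)=-72; phi_qq(1)=18, phi_qq(3)=-18.
Local minima occur where both diagonal entries positive: (3, 1). Count: 1.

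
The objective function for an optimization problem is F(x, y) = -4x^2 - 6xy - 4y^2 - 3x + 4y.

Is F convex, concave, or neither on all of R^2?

concave

F is quadratic, so its Hessian is the constant matrix H = [[-8, -6], [-6, -8]].
det(H) = 28, tr(H) = -16.
det(H) > 0 and tr(H) < 0, so H is negative definite everywhere: concave.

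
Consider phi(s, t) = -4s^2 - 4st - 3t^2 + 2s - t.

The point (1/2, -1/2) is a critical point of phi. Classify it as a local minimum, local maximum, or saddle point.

The Hessian of phi is constant: H = [[-8, -4], [-4, -6]].
det(H) = (-8)·(-6) − (-4)² = 32.
det(H) > 0 and tr(H) = -14 < 0, so H is negative definite and the point is a local maximum.

local maximum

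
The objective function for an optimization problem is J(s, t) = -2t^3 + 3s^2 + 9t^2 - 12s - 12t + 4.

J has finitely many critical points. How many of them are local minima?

1

J separates as a function of s plus a function of t, so ∇J=0 decouples.
∂J/∂s = 6(s - 2) = 0 at s ∈ {2}; ∂J/∂t = -6(t - 2)(t - 1) = 0 at t ∈ {1, 2}.
The Hessian is diagonal: diag(J_ss, J_tt). Second derivatives: J_ss(2)=6; J_tt(1)=6, J_tt(2)=-6.
Local minima occur where both diagonal entries positive: (2, 1). Count: 1.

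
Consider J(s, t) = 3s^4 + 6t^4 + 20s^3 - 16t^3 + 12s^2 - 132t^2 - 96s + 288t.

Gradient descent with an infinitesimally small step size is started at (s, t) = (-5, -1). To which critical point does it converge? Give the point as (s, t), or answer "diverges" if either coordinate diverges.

(-4, -3)

J is separable, so gradient descent decouples: s follows -∂J/∂s, t follows -∂J/∂t.
∂J/∂s = 12(s - 1)(s + 2)(s + 4); at s=-5 this is -216, so s increases.
∂J/∂t = 24(t - 4)(t - 1)(t + 3); at t=-1 this is 480, so t decreases.
s converges to its nearest critical value -4 (a local min of the s-part); t converges to -3. The iterate converges to (-4, -3).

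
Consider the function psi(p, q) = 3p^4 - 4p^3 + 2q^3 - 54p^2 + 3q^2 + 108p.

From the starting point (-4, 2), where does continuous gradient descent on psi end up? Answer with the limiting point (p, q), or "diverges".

(-3, 0)

psi is separable, so gradient descent decouples: p follows -∂psi/∂p, q follows -∂psi/∂q.
∂psi/∂p = 12(p - 3)(p - 1)(p + 3); at p=-4 this is -420, so p increases.
∂psi/∂q = 6q(q + 1); at q=2 this is 36, so q decreases.
p converges to its nearest critical value -3 (a local min of the p-part); q converges to 0. The iterate converges to (-3, 0).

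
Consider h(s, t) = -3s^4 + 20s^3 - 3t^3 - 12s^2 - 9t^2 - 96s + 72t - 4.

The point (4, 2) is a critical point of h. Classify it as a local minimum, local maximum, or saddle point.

The mixed partial ∂²h/∂s∂t is 0, so the Hessian at any point is diag(h_ss, h_tt) = diag(12(-3s^2 + 10s - 2), -18(t + 1)).
At (4, 2): H = diag(-120, -54).
Both eigenvalues are negative, so H is negative definite: a local maximum.

local maximum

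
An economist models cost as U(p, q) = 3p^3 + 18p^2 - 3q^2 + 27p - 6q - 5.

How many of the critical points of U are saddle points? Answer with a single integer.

U separates as a function of p plus a function of q, so ∇U=0 decouples.
∂U/∂p = 9(p + 1)(p + 3) = 0 at p ∈ {-3, -1}; ∂U/∂q = -6(q + 1) = 0 at q ∈ {-1}.
The Hessian is diagonal: diag(U_pp, U_qq). Second derivatives: U_pp(-3)=-18, U_pp(-1)=18; U_qq(-1)=-6.
Saddle points occur where the two diagonal entries have opposite signs: (-1, -1). Count: 1.

1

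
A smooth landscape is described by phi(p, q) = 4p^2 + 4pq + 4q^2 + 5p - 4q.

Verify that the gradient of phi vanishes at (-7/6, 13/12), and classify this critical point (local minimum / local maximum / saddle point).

local minimum

∇phi = (8p + 4q + 5, 4p + 8q - 4); substituting (-7/6, 13/12) gives ∇phi = (0, 0), so (-7/6, 13/12) is indeed a critical point.
The Hessian of phi is constant: H = [[8, 4], [4, 8]].
det(H) = 8·8 − 4² = 48.
det(H) > 0 and tr(H) = 16 > 0, so H is positive definite and the point is a local minimum.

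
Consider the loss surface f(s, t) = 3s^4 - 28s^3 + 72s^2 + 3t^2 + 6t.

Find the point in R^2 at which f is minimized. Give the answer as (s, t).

f(s,t) separates as P(s) + Q(t), so its minimum is min P + min Q.
P'(s) = 12s(s - 4)(s - 3) vanishes at s ∈ {0, 3, 4}; Q'(t) = 6(t + 1) vanishes at t ∈ {-1}.
Local minima of P (where P''>0): P(0)=0, P(4)=128. Local minima of Q: Q(-1)=-3.
So the global minimum of f is P(0) + Q(-1) = 0 − 3 = -3, attained at (0, -1).

(0, -1)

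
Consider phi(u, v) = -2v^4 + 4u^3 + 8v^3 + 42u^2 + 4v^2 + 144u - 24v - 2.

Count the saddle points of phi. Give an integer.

phi separates as a function of u plus a function of v, so ∇phi=0 decouples.
∂phi/∂u = 12(u + 3)(u + 4) = 0 at u ∈ {-4, -3}; ∂phi/∂v = -8(v - 3)(v - 1)(v + 1) = 0 at v ∈ {-1, 1, 3}.
The Hessian is diagonal: diag(phi_uu, phi_vv). Second derivatives: phi_uu(-4)=-12, phi_uu(-3)=12; phi_vv(-1)=-64, phi_vv(1)=32, phi_vv(3)=-64.
Saddle points occur where the two diagonal entries have opposite signs: (-4, 1), (-3, -1), (-3, 3). Count: 3.

3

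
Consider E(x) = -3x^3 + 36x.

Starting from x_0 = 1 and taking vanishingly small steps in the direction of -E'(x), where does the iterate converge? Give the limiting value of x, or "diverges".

E'(x) = -9(x - 2)(x + 2), so E'(1) = 27.
Gradient descent moves in the -E' direction, i.e. x is decreasing.
The nearest critical point in that direction is x = -2, where E'' = 36 > 0 (a local minimum). The iterate converges there.

-2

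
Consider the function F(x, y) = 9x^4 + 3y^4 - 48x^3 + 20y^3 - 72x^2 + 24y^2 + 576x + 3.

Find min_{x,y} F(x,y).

F(x,y) separates as P(x) + Q(y) + 3, so its minimum is min P + min Q + 3.
P'(x) = 36(x - 4)(x - 2)(x + 2) vanishes at x ∈ {-2, 2, 4}; Q'(y) = 12y(y + 1)(y + 4) vanishes at y ∈ {-4, -1, 0}.
Local minima of P (where P''>0): P(-2)=-912, P(4)=384. Local minima of Q: Q(-4)=-128, Q(0)=0.
So the global minimum of F is P(-2) + Q(-4) + 3 = -912 − 128 + 3 = -1037, attained at (-2, -4).

-1037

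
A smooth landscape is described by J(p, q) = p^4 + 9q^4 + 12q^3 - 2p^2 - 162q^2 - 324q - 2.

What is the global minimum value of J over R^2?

-1380

J(p,q) separates as A(p) + B(q) − 2, so its minimum is min A + min B − 2.
A'(p) = 4p(p - 1)(p + 1) vanishes at p ∈ {-1, 0, 1}; B'(q) = 36(q - 3)(q + 1)(q + 3) vanishes at q ∈ {-3, -1, 3}.
Local minima of A (where A''>0): A(-1)=-1, A(1)=-1. Local minima of B: B(-3)=-81, B(3)=-1377.
So the global minimum of J is A(-1) + B(3) − 2 = -1 − 1377 − 2 = -1380, attained at (-1, 3).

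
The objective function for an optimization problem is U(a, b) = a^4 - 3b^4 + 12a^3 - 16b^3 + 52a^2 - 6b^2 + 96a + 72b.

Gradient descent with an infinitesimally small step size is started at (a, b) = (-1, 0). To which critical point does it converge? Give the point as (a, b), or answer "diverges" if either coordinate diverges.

(-2, -2)

U is separable, so gradient descent decouples: a follows -∂U/∂a, b follows -∂U/∂b.
∂U/∂a = 4(a + 2)(a + 3)(a + 4); at a=-1 this is 24, so a decreases.
∂U/∂b = -12(b - 1)(b + 2)(b + 3); at b=0 this is 72, so b decreases.
a converges to its nearest critical value -2 (a local min of the a-part); b converges to -2. The iterate converges to (-2, -2).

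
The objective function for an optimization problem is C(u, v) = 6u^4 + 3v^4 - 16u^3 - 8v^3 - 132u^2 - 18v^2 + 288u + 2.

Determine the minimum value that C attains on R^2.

-1267

C(u,v) separates as P(u) + Q(v) + 2, so its minimum is min P + min Q + 2.
P'(u) = 24(u - 4)(u - 1)(u + 3) vanishes at u ∈ {-3, 1, 4}; Q'(v) = 12v(v - 3)(v + 1) vanishes at v ∈ {-1, 0, 3}.
Local minima of P (where P''>0): P(-3)=-1134, P(4)=-448. Local minima of Q: Q(-1)=-7, Q(3)=-135.
So the global minimum of C is P(-3) + Q(3) + 2 = -1134 − 135 + 2 = -1267, attained at (-3, 3).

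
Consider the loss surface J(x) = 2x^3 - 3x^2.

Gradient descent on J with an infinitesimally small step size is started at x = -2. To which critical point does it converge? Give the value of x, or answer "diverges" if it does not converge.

J'(x) = 6x(x - 1), so J'(-2) = 36.
Gradient descent moves in the -J' direction, i.e. x is decreasing.
There is no critical point below x=-2, and J' keeps the same sign, so the iterate runs off to −∞.

diverges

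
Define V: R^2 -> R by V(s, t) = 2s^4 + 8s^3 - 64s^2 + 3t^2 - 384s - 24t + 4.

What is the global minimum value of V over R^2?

V(s,t) separates as P(s) + Q(t) + 4, so its minimum is min P + min Q + 4.
P'(s) = 8(s - 4)(s + 3)(s + 4) vanishes at s ∈ {-4, -3, 4}; Q'(t) = 6(t - 4) vanishes at t ∈ {4}.
Local minima of P (where P''>0): P(-4)=512, P(4)=-1536. Local minima of Q: Q(4)=-48.
So the global minimum of V is P(4) + Q(4) + 4 = -1536 − 48 + 4 = -1580, attained at (4, 4).

-1580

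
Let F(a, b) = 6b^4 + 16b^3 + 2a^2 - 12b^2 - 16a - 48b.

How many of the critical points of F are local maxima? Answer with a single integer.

F separates as a function of a plus a function of b, so ∇F=0 decouples.
∂F/∂a = 4(a - 4) = 0 at a ∈ {4}; ∂F/∂b = 24(b - 1)(b + 1)(b + 2) = 0 at b ∈ {-2, -1, 1}.
The Hessian is diagonal: diag(F_aa, F_bb). Second derivatives: F_aa(4)=4; F_bb(-2)=72, F_bb(-1)=-48, F_bb(1)=144.
Local maxima occur where both diagonal entries negative: none. Count: 0.

0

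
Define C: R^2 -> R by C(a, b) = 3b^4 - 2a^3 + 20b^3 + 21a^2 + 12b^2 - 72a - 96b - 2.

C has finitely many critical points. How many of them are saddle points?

3

C separates as a function of a plus a function of b, so ∇C=0 decouples.
∂C/∂a = -6(a - 4)(a - 3) = 0 at a ∈ {3, 4}; ∂C/∂b = 12(b - 1)(b + 2)(b + 4) = 0 at b ∈ {-4, -2, 1}.
The Hessian is diagonal: diag(C_aa, C_bb). Second derivatives: C_aa(3)=6, C_aa(4)=-6; C_bb(-4)=120, C_bb(-2)=-72, C_bb(1)=180.
Saddle points occur where the two diagonal entries have opposite signs: (3, -2), (4, -4), (4, 1). Count: 3.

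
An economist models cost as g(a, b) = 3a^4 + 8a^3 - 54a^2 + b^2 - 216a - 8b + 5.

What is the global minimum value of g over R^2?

-686

g(a,b) separates as P(a) + Q(b) + 5, so its minimum is min P + min Q + 5.
P'(a) = 12(a - 3)(a + 2)(a + 3) vanishes at a ∈ {-3, -2, 3}; Q'(b) = 2b - 8 vanishes at b ∈ {4}.
Local minima of P (where P''>0): P(-3)=189, P(3)=-675. Local minima of Q: Q(4)=-16.
So the global minimum of g is P(3) + Q(4) + 5 = -675 − 16 + 5 = -686, attained at (3, 4).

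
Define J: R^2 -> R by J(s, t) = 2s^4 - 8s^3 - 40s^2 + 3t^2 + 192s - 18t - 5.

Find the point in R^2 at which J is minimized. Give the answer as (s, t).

(-3, 3)

J(s,t) separates as P(s) + Q(t) − 5, so its minimum is min P + min Q − 5.
P'(s) = 8(s - 4)(s - 2)(s + 3) vanishes at s ∈ {-3, 2, 4}; Q'(t) = 6(t - 3) vanishes at t ∈ {3}.
Local minima of P (where P''>0): P(-3)=-558, P(4)=128. Local minima of Q: Q(3)=-27.
So the global minimum of J is P(-3) + Q(3) − 5 = -558 − 27 − 5 = -590, attained at (-3, 3).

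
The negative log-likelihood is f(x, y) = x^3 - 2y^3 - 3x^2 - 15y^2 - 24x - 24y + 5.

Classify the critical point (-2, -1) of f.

The mixed partial ∂²f/∂x∂y is 0, so the Hessian at any point is diag(f_xx, f_yy) = diag(6(x - 1), -6(2y + 5)).
At (-2, -1): H = diag(-18, -18).
Both eigenvalues are negative, so H is negative definite: a local maximum.

local maximum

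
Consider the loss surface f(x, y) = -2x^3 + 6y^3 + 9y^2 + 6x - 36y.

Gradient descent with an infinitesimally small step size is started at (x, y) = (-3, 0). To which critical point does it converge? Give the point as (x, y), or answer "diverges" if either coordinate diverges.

(-1, 1)

f is separable, so gradient descent decouples: x follows -∂f/∂x, y follows -∂f/∂y.
∂f/∂x = -6(x - 1)(x + 1); at x=-3 this is -48, so x increases.
∂f/∂y = 18(y - 1)(y + 2); at y=0 this is -36, so y increases.
x converges to its nearest critical value -1 (a local min of the x-part); y converges to 1. The iterate converges to (-1, 1).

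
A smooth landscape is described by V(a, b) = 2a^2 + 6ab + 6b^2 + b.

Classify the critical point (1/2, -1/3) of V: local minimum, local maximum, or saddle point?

local minimum

The Hessian of V is constant: H = [[4, 6], [6, 12]].
det(H) = 4·12 − 6² = 12.
det(H) > 0 and tr(H) = 16 > 0, so H is positive definite and the point is a local minimum.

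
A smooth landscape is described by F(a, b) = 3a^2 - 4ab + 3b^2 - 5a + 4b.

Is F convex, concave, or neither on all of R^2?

F is quadratic, so its Hessian is the constant matrix H = [[6, -4], [-4, 6]].
det(H) = 20, tr(H) = 12.
det(H) > 0 and tr(H) > 0, so H is positive definite everywhere: convex.

convex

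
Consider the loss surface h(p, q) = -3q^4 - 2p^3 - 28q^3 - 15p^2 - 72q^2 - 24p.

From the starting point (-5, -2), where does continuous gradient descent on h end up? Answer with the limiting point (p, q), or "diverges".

h is separable, so gradient descent decouples: p follows -∂h/∂p, q follows -∂h/∂q.
∂h/∂p = -6(p + 1)(p + 4); at p=-5 this is -24, so p increases.
∂h/∂q = -12q(q + 3)(q + 4); at q=-2 this is 48, so q decreases.
p converges to its nearest critical value -4 (a local min of the p-part); q converges to -3. The iterate converges to (-4, -3).

(-4, -3)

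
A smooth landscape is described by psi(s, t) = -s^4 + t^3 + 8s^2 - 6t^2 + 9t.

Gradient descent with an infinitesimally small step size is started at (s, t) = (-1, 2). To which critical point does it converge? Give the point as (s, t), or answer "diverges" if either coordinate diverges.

psi is separable, so gradient descent decouples: s follows -∂psi/∂s, t follows -∂psi/∂t.
∂psi/∂s = -4s(s - 2)(s + 2); at s=-1 this is -12, so s increases.
∂psi/∂t = 3(t - 3)(t - 1); at t=2 this is -3, so t increases.
s converges to its nearest critical value 0 (a local min of the s-part); t converges to 3. The iterate converges to (0, 3).

(0, 3)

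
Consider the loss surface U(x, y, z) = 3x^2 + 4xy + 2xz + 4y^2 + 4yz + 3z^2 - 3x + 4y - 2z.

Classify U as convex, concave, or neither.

convex

U is quadratic, so its Hessian is the constant matrix H = [[6, 4, 2], [4, 8, 4], [2, 4, 6]].
Leading principal minors: 6, 32, 128.
All positive ⇒ H ≻ 0 ⇒ convex.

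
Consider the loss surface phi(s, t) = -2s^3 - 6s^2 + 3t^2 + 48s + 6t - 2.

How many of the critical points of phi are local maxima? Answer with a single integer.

0

phi separates as a function of s plus a function of t, so ∇phi=0 decouples.
∂phi/∂s = -6(s - 2)(s + 4) = 0 at s ∈ {-4, 2}; ∂phi/∂t = 6(t + 1) = 0 at t ∈ {-1}.
The Hessian is diagonal: diag(phi_ss, phi_tt). Second derivatives: phi_ss(-4)=36, phi_ss(2)=-36; phi_tt(-1)=6.
Local maxima occur where both diagonal entries negative: none. Count: 0.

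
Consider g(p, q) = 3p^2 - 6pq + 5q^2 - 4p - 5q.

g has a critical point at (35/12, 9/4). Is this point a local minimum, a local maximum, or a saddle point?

local minimum

The Hessian of g is constant: H = [[6, -6], [-6, 10]].
det(H) = 6·10 − (-6)² = 24.
det(H) > 0 and tr(H) = 16 > 0, so H is positive definite and the point is a local minimum.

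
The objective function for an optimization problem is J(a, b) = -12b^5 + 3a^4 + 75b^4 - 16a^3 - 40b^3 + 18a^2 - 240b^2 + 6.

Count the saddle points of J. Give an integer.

J separates as a function of a plus a function of b, so ∇J=0 decouples.
∂J/∂a = 12a(a - 3)(a - 1) = 0 at a ∈ {0, 1, 3}; ∂J/∂b = -60b(b - 4)(b - 2)(b + 1) = 0 at b ∈ {-1, 0, 2, 4}.
The Hessian is diagonal: diag(J_aa, J_bb). Second derivatives: J_aa(0)=36, J_aa(1)=-24, J_aa(3)=72; J_bb(-1)=900, J_bb(0)=-480, J_bb(2)=720, J_bb(4)=-2400.
Saddle points occur where the two diagonal entries have opposite signs: (0, 0), (0, 4), (1, -1), (1, 2), (3, 0), (3, 4). Count: 6.

6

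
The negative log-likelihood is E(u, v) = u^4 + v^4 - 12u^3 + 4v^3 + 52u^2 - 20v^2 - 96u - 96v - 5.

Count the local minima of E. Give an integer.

4

E separates as a function of u plus a function of v, so ∇E=0 decouples.
∂E/∂u = 4(u - 4)(u - 3)(u - 2) = 0 at u ∈ {2, 3, 4}; ∂E/∂v = 4(v - 3)(v + 2)(v + 4) = 0 at v ∈ {-4, -2, 3}.
The Hessian is diagonal: diag(E_uu, E_vv). Second derivatives: E_uu(2)=8, E_uu(3)=-4, E_uu(4)=8; E_vv(-4)=56, E_vv(-2)=-40, E_vv(3)=140.
Local minima occur where both diagonal entries positive: (2, -4), (2, 3), (4, -4), (4, 3). Count: 4.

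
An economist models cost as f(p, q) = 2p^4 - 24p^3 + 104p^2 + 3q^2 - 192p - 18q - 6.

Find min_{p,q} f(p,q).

f(p,q) separates as A(p) + B(q) − 6, so its minimum is min A + min B − 6.
A'(p) = 8(p - 4)(p - 3)(p - 2) vanishes at p ∈ {2, 3, 4}; B'(q) = 6q - 18 vanishes at q ∈ {3}.
Local minima of A (where A''>0): A(2)=-128, A(4)=-128. Local minima of B: B(3)=-27.
So the global minimum of f is A(2) + B(3) − 6 = -128 − 27 − 6 = -161, attained at (2, 3).

-161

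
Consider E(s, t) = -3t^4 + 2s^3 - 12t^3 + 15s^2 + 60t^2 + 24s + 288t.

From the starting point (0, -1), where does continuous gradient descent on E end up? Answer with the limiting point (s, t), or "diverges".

E is separable, so gradient descent decouples: s follows -∂E/∂s, t follows -∂E/∂t.
∂E/∂s = 6(s + 1)(s + 4); at s=0 this is 24, so s decreases.
∂E/∂t = -12(t - 3)(t + 2)(t + 4); at t=-1 this is 144, so t decreases.
s converges to its nearest critical value -1 (a local min of the s-part); t converges to -2. The iterate converges to (-1, -2).

(-1, -2)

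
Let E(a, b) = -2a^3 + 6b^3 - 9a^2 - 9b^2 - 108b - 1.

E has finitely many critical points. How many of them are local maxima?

1

E separates as a function of a plus a function of b, so ∇E=0 decouples.
∂E/∂a = -6a(a + 3) = 0 at a ∈ {-3, 0}; ∂E/∂b = 18(b - 3)(b + 2) = 0 at b ∈ {-2, 3}.
The Hessian is diagonal: diag(E_aa, E_bb). Second derivatives: E_aa(-3)=18, E_aa(0)=-18; E_bb(-2)=-90, E_bb(3)=90.
Local maxima occur where both diagonal entries negative: (0, -2). Count: 1.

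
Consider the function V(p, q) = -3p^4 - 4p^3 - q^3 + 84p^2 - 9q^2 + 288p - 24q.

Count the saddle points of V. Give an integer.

V separates as a function of p plus a function of q, so ∇V=0 decouples.
∂V/∂p = -12(p - 4)(p + 2)(p + 3) = 0 at p ∈ {-3, -2, 4}; ∂V/∂q = -3(q + 2)(q + 4) = 0 at q ∈ {-4, -2}.
The Hessian is diagonal: diag(V_pp, V_qq). Second derivatives: V_pp(-3)=-84, V_pp(-2)=72, V_pp(4)=-504; V_qq(-4)=6, V_qq(-2)=-6.
Saddle points occur where the two diagonal entries have opposite signs: (-3, -4), (-2, -2), (4, -4). Count: 3.

3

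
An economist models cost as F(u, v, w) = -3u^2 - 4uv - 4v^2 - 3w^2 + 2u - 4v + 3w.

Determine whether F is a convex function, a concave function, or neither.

F is quadratic, so its Hessian is the constant matrix H = [[-6, -4, 0], [-4, -8, 0], [0, 0, -6]].
Leading principal minors: -6, 32, -192.
Signs alternate −, +, − ⇒ H ≺ 0 ⇒ concave.

concave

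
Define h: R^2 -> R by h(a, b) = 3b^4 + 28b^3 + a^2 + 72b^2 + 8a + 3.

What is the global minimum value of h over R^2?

h(a,b) separates as P(a) + Q(b) + 3, so its minimum is min P + min Q + 3.
P'(a) = 2a + 8 vanishes at a ∈ {-4}; Q'(b) = 12b(b + 3)(b + 4) vanishes at b ∈ {-4, -3, 0}.
Local minima of P (where P''>0): P(-4)=-16. Local minima of Q: Q(-4)=128, Q(0)=0.
So the global minimum of h is P(-4) + Q(0) + 3 = -16 + 0 + 3 = -13, attained at (-4, 0).

-13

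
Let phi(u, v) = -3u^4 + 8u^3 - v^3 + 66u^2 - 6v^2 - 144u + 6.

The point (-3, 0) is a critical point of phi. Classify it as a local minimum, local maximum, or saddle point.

The mixed partial ∂²phi/∂u∂v is 0, so the Hessian at any point is diag(phi_uu, phi_vv) = diag(12(-3u^2 + 4u + 11), -6(v + 2)).
At (-3, 0): H = diag(-336, -12).
Both eigenvalues are negative, so H is negative definite: a local maximum.

local maximum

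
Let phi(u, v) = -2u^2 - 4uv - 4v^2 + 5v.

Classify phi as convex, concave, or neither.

concave

phi is quadratic, so its Hessian is the constant matrix H = [[-4, -4], [-4, -8]].
det(H) = 16, tr(H) = -12.
det(H) > 0 and tr(H) < 0, so H is negative definite everywhere: concave.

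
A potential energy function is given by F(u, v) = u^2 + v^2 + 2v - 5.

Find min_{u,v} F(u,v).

F(u,v) separates as P(u) + Q(v) − 5, so its minimum is min P + min Q − 5.
P'(u) = 2u vanishes at u ∈ {0}; Q'(v) = 2v + 2 vanishes at v ∈ {-1}.
Local minima of P (where P''>0): P(0)=0. Local minima of Q: Q(-1)=-1.
So the global minimum of F is P(0) + Q(-1) − 5 = 0 − 1 − 5 = -6, attained at (0, -1).

-6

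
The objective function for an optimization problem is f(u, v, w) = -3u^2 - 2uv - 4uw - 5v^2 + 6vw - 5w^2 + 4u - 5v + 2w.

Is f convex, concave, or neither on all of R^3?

concave

f is quadratic, so its Hessian is the constant matrix H = [[-6, -2, -4], [-2, -10, 6], [-4, 6, -10]].
Leading principal minors: -6, 56, -88.
Signs alternate −, +, − ⇒ H ≺ 0 ⇒ concave.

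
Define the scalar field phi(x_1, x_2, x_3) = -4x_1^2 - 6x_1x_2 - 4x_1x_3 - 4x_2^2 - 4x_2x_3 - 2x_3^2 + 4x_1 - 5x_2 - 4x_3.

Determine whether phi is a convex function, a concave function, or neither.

concave

phi is quadratic, so its Hessian is the constant matrix H = [[-8, -6, -4], [-6, -8, -4], [-4, -4, -4]].
Leading principal minors: -8, 28, -48.
Signs alternate −, +, − ⇒ H ≺ 0 ⇒ concave.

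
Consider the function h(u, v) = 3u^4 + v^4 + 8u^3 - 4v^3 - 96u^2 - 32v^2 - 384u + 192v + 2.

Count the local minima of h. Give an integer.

4

h separates as a function of u plus a function of v, so ∇h=0 decouples.
∂h/∂u = 12(u - 4)(u + 2)(u + 4) = 0 at u ∈ {-4, -2, 4}; ∂h/∂v = 4(v - 4)(v - 3)(v + 4) = 0 at v ∈ {-4, 3, 4}.
The Hessian is diagonal: diag(h_uu, h_vv). Second derivatives: h_uu(-4)=192, h_uu(-2)=-144, h_uu(4)=576; h_vv(-4)=224, h_vv(3)=-28, h_vv(4)=32.
Local minima occur where both diagonal entries positive: (-4, -4), (-4, 4), (4, -4), (4, 4). Count: 4.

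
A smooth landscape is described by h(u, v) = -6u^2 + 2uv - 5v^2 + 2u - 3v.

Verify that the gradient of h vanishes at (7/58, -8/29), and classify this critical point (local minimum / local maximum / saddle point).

local maximum

∇h = (-12u + 2v + 2, 2u - 10v - 3); substituting (7/58, -8/29) gives ∇h = (0, 0), so (7/58, -8/29) is indeed a critical point.
The Hessian of h is constant: H = [[-12, 2], [2, -10]].
det(H) = (-12)·(-10) − 2² = 116.
det(H) > 0 and tr(H) = -22 < 0, so H is negative definite and the point is a local maximum.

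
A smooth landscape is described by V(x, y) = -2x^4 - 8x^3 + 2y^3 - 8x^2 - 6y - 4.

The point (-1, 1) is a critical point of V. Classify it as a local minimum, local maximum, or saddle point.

The mixed partial ∂²V/∂x∂y is 0, so the Hessian at any point is diag(V_xx, V_yy) = diag(-8(3x^2 + 6x + 2), 12y).
At (-1, 1): H = diag(8, 12).
Both eigenvalues are positive, so H is positive definite: a local minimum.

local minimum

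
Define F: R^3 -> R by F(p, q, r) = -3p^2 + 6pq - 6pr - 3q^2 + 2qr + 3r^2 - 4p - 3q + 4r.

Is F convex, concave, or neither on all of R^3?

neither

F is quadratic, so its Hessian is the constant matrix H = [[-6, 6, -6], [6, -6, 2], [-6, 2, 6]].
Leading principal minors: -6, 0, 96.
Neither pattern holds ⇒ H is indefinite ⇒ neither convex nor concave.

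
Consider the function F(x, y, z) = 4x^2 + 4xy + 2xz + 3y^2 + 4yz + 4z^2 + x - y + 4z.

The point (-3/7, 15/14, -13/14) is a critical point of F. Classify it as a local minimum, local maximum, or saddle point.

local minimum

The Hessian is constant: H = [[8, 4, 2], [4, 6, 4], [2, 4, 8]].
Leading principal minors: Δ₁ = 8, Δ₂ = 32, Δ₃ = 168.
All leading minors are positive, so H is positive definite: a local minimum.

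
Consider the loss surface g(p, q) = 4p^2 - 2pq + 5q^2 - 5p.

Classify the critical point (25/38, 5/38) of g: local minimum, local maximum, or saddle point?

local minimum

The Hessian of g is constant: H = [[8, -2], [-2, 10]].
det(H) = 8·10 − (-2)² = 76.
det(H) > 0 and tr(H) = 18 > 0, so H is positive definite and the point is a local minimum.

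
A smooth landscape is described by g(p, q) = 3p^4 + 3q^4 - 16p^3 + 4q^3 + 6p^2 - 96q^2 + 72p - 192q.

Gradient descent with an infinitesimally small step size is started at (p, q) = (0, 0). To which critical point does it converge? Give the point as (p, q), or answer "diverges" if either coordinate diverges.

(-1, 4)

g is separable, so gradient descent decouples: p follows -∂g/∂p, q follows -∂g/∂q.
∂g/∂p = 12(p - 3)(p - 2)(p + 1); at p=0 this is 72, so p decreases.
∂g/∂q = 12(q - 4)(q + 1)(q + 4); at q=0 this is -192, so q increases.
p converges to its nearest critical value -1 (a local min of the p-part); q converges to 4. The iterate converges to (-1, 4).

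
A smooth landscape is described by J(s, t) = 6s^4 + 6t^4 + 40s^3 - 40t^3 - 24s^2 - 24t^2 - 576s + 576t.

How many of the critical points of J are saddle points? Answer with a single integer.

4

J separates as a function of s plus a function of t, so ∇J=0 decouples.
∂J/∂s = 24(s - 2)(s + 3)(s + 4) = 0 at s ∈ {-4, -3, 2}; ∂J/∂t = 24(t - 4)(t - 3)(t + 2) = 0 at t ∈ {-2, 3, 4}.
The Hessian is diagonal: diag(J_ss, J_tt). Second derivatives: J_ss(-4)=144, J_ss(-3)=-120, J_ss(2)=720; J_tt(-2)=720, J_tt(3)=-120, J_tt(4)=144.
Saddle points occur where the two diagonal entries have opposite signs: (-4, 3), (-3, -2), (-3, 4), (2, 3). Count: 4.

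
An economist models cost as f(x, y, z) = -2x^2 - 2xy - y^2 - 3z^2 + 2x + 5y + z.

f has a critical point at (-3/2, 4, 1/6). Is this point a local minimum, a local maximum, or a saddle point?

local maximum

The Hessian is constant: H = [[-4, -2, 0], [-2, -2, 0], [0, 0, -6]].
Leading principal minors: Δ₁ = -4, Δ₂ = 4, Δ₃ = -24.
The minors alternate sign starting negative (−, +, −), so H is negative definite: a local maximum.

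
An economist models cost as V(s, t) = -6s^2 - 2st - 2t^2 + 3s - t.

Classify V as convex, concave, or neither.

V is quadratic, so its Hessian is the constant matrix H = [[-12, -2], [-2, -4]].
det(H) = 44, tr(H) = -16.
det(H) > 0 and tr(H) < 0, so H is negative definite everywhere: concave.

concave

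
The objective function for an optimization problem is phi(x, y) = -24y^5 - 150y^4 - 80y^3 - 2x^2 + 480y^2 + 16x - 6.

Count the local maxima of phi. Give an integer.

phi separates as a function of x plus a function of y, so ∇phi=0 decouples.
∂phi/∂x = -4(x - 4) = 0 at x ∈ {4}; ∂phi/∂y = -120y(y - 1)(y + 2)(y + 4) = 0 at y ∈ {-4, -2, 0, 1}.
The Hessian is diagonal: diag(phi_xx, phi_yy). Second derivatives: phi_xx(4)=-4; phi_yy(-4)=4800, phi_yy(-2)=-1440, phi_yy(0)=960, phi_yy(1)=-1800.
Local maxima occur where both diagonal entries negative: (4, -2), (4, 1). Count: 2.

2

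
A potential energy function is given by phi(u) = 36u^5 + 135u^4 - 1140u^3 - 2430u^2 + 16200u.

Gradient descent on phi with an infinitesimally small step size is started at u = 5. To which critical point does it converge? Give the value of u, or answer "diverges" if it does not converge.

phi'(u) = 180(u - 3)(u - 2)(u + 3)(u + 5), so phi'(5) = 86400.
Gradient descent moves in the -phi' direction, i.e. u is decreasing.
The nearest critical point in that direction is u = 3, where phi'' = 8640 > 0 (a local minimum). The iterate converges there.

3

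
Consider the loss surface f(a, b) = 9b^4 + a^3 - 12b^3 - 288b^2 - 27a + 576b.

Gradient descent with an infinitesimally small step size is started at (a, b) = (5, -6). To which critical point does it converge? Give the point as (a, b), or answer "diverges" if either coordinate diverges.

f is separable, so gradient descent decouples: a follows -∂f/∂a, b follows -∂f/∂b.
∂f/∂a = 3(a - 3)(a + 3); at a=5 this is 48, so a decreases.
∂f/∂b = 36(b - 4)(b - 1)(b + 4); at b=-6 this is -5040, so b increases.
a converges to its nearest critical value 3 (a local min of the a-part); b converges to -4. The iterate converges to (3, -4).

(3, -4)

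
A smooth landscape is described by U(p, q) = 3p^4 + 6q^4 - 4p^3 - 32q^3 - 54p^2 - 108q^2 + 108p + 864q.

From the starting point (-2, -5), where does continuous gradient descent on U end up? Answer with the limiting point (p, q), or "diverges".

U is separable, so gradient descent decouples: p follows -∂U/∂p, q follows -∂U/∂q.
∂U/∂p = 12(p - 3)(p - 1)(p + 3); at p=-2 this is 180, so p decreases.
∂U/∂q = 24(q - 4)(q - 3)(q + 3); at q=-5 this is -3456, so q increases.
p converges to its nearest critical value -3 (a local min of the p-part); q converges to -3. The iterate converges to (-3, -3).

(-3, -3)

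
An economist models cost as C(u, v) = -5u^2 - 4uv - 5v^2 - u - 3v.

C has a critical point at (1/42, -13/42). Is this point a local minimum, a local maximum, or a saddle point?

The Hessian of C is constant: H = [[-10, -4], [-4, -10]].
det(H) = (-10)·(-10) − (-4)² = 84.
det(H) > 0 and tr(H) = -20 < 0, so H is negative definite and the point is a local maximum.

local maximum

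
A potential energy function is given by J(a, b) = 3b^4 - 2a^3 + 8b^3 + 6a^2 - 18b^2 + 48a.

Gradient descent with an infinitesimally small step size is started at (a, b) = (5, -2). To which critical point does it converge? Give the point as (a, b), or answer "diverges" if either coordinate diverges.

diverges

J is separable, so gradient descent decouples: a follows -∂J/∂a, b follows -∂J/∂b.
∂J/∂a = -6(a - 4)(a + 2); at a=5 this is -42, so a increases.
∂J/∂b = 12b(b - 1)(b + 3); at b=-2 this is 72, so b decreases.
The a-coordinate has no critical point in that direction and runs off to infinity.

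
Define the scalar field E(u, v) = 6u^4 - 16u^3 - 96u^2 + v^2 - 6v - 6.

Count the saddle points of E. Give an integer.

1

E separates as a function of u plus a function of v, so ∇E=0 decouples.
∂E/∂u = 24u(u - 4)(u + 2) = 0 at u ∈ {-2, 0, 4}; ∂E/∂v = 2(v - 3) = 0 at v ∈ {3}.
The Hessian is diagonal: diag(E_uu, E_vv). Second derivatives: E_uu(-2)=288, E_uu(0)=-192, E_uu(4)=576; E_vv(3)=2.
Saddle points occur where the two diagonal entries have opposite signs: (0, 3). Count: 1.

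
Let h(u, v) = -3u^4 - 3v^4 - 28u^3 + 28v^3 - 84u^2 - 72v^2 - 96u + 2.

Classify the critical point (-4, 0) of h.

The mixed partial ∂²h/∂u∂v is 0, so the Hessian at any point is diag(h_uu, h_vv) = diag(-12(3u^2 + 14u + 14), 12(-3v^2 + 14v - 12)).
At (-4, 0): H = diag(-72, -144).
Both eigenvalues are negative, so H is negative definite: a local maximum.

local maximum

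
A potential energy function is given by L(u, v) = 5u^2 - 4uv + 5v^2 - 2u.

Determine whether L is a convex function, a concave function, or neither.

convex

L is quadratic, so its Hessian is the constant matrix H = [[10, -4], [-4, 10]].
det(H) = 84, tr(H) = 20.
det(H) > 0 and tr(H) > 0, so H is positive definite everywhere: convex.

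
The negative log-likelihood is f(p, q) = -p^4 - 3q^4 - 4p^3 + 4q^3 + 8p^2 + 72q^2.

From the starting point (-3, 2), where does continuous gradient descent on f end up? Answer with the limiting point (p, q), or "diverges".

(0, 0)

f is separable, so gradient descent decouples: p follows -∂f/∂p, q follows -∂f/∂q.
∂f/∂p = -4p(p - 1)(p + 4); at p=-3 this is -48, so p increases.
∂f/∂q = -12q(q - 4)(q + 3); at q=2 this is 240, so q decreases.
p converges to its nearest critical value 0 (a local min of the p-part); q converges to 0. The iterate converges to (0, 0).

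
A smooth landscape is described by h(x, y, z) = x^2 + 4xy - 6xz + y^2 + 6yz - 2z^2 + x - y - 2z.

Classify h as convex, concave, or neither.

neither

h is quadratic, so its Hessian is the constant matrix H = [[2, 4, -6], [4, 2, 6], [-6, 6, -4]].
Leading principal minors: 2, -12, -384.
Neither pattern holds ⇒ H is indefinite ⇒ neither convex nor concave.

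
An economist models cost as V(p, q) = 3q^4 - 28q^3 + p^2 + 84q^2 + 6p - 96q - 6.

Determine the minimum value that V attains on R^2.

V(p,q) separates as A(p) + B(q) − 6, so its minimum is min A + min B − 6.
A'(p) = 2p + 6 vanishes at p ∈ {-3}; B'(q) = 12(q - 4)(q - 2)(q - 1) vanishes at q ∈ {1, 2, 4}.
Local minima of A (where A''>0): A(-3)=-9. Local minima of B: B(1)=-37, B(4)=-64.
So the global minimum of V is A(-3) + B(4) − 6 = -9 − 64 − 6 = -79, attained at (-3, 4).

-79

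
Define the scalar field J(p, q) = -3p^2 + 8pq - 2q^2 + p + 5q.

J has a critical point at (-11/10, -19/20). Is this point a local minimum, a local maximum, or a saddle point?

saddle point

The Hessian of J is constant: H = [[-6, 8], [8, -4]].
det(H) = (-6)·(-4) − 8² = -40.
Since det(H) < 0, H is indefinite and the critical point is a saddle point.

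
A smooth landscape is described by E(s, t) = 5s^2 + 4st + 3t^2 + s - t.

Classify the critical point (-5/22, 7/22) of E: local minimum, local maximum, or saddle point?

local minimum

The Hessian of E is constant: H = [[10, 4], [4, 6]].
det(H) = 10·6 − 4² = 44.
det(H) > 0 and tr(H) = 16 > 0, so H is positive definite and the point is a local minimum.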